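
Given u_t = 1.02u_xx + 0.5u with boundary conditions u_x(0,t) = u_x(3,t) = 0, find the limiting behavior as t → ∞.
u grows unboundedly. With Neumann BCs the constant mode has diffusion eigenvalue 0, so any r > 0 makes it grow like e^(0.5t); solution grows exponentially.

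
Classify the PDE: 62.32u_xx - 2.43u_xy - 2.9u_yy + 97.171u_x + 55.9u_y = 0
A = 62.32, B = -2.43, C = -2.9. Discriminant B² - 4AC = 728.8169. Since 728.8169 > 0, hyperbolic.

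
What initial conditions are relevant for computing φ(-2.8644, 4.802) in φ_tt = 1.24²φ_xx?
Domain of dependence: [-8.81888, 3.09008]. Signals travel at speed 1.24, so data within |x - -2.8644| ≤ 1.24·4.802 = 5.95448 can reach the point.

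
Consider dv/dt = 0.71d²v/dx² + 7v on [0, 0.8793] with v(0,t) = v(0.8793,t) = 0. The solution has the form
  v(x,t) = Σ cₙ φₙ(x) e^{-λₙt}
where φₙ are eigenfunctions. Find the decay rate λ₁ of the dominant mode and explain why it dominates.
Eigenvalues: λₙ = 0.71n²π²/0.8793² - 7.
First three modes:
  n=1: λ₁ = 0.71π²/0.8793² - 7 ≈ 2.063
  n=2: λ₂ = 2.84π²/0.8793² - 7 ≈ 29.253
  n=3: λ₃ = 6.39π²/0.8793² - 7 ≈ 74.569
Since 0.71π²/0.8793² ≈ 9.063 > 7, all λₙ > 0.
The n=1 mode decays slowest → dominates as t → ∞.
Asymptotic: v ~ c₁ sin(πx/0.8793) e^{-λ₁t} with decay rate λ₁ ≈ 2.063.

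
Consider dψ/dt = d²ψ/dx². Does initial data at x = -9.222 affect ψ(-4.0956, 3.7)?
Yes, for any finite x. The heat equation has infinite propagation speed, so all initial data affects all points at any t > 0.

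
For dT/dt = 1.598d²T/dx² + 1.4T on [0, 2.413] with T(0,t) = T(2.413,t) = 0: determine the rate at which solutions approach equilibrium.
Eigenvalues: λₙ = 1.598n²π²/2.413² - 1.4.
First three modes:
  n=1: λ₁ = 1.598π²/2.413² - 1.4 ≈ 1.309
  n=2: λ₂ = 6.392π²/2.413² - 1.4 ≈ 9.435
  n=3: λ₃ = 14.382π²/2.413² - 1.4 ≈ 22.978
Since 1.598π²/2.413² ≈ 2.709 > 1.4, all λₙ > 0.
The n=1 mode decays slowest → dominates as t → ∞.
Asymptotic: T ~ c₁ sin(πx/2.413) e^{-λ₁t} with decay rate λ₁ ≈ 1.309.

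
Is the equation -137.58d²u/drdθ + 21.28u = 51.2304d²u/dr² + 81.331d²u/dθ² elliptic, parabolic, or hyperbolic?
Rewriting in standard form: -51.2304d²u/dr² - 137.58d²u/drdθ - 81.331d²u/dθ² + 21.28u = 0. Computing B² - 4AC with A = -51.2304, B = -137.58, C = -81.331: discriminant = 2261.7777504 (positive). Answer: hyperbolic.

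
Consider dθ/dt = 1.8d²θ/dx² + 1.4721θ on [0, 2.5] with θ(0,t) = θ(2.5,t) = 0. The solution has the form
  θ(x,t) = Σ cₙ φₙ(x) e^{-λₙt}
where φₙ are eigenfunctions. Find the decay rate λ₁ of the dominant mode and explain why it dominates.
Eigenvalues: λₙ = 1.8n²π²/2.5² - 1.4721.
First three modes:
  n=1: λ₁ = 1.8π²/2.5² - 1.4721 ≈ 1.37
  n=2: λ₂ = 7.2π²/2.5² - 1.4721 ≈ 9.898
  n=3: λ₃ = 16.2π²/2.5² - 1.4721 ≈ 24.11
Since 1.8π²/2.5² ≈ 2.842 > 1.4721, all λₙ > 0.
The n=1 mode decays slowest → dominates as t → ∞.
Asymptotic: θ ~ c₁ sin(πx/2.5) e^{-λ₁t} with decay rate λ₁ ≈ 1.37.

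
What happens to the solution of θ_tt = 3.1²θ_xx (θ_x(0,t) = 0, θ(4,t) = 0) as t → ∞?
θ oscillates (no decay). Energy is conserved; the solution oscillates indefinitely as standing waves.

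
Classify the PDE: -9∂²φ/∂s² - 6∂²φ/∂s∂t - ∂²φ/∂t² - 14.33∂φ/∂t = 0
A = -9, B = -6, C = -1. Discriminant B² - 4AC = 0. Since 0 = 0, parabolic.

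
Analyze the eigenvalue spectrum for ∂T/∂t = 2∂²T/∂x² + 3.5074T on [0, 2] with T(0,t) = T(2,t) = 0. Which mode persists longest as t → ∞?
Eigenvalues: λₙ = 2n²π²/2² - 3.5074.
First three modes:
  n=1: λ₁ = 2π²/2² - 3.5074 ≈ 1.427
  n=2: λ₂ = 8π²/2² - 3.5074 ≈ 16.232
  n=3: λ₃ = 18π²/2² - 3.5074 ≈ 40.906
Since 2π²/2² ≈ 4.935 > 3.5074, all λₙ > 0.
The n=1 mode decays slowest → dominates as t → ∞.
Asymptotic: T ~ c₁ sin(πx/2) e^{-λ₁t} with decay rate λ₁ ≈ 1.427.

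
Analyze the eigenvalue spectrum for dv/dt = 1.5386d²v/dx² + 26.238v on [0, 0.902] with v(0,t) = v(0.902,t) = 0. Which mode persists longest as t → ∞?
Eigenvalues: λₙ = 1.5386n²π²/0.902² - 26.238.
First three modes:
  n=1: λ₁ = 1.5386π²/0.902² - 26.238 ≈ -7.574
  n=2: λ₂ = 6.1544π²/0.902² - 26.238 ≈ 48.419
  n=3: λ₃ = 13.8474π²/0.902² - 26.238 ≈ 141.741
Since 1.5386π²/0.902² ≈ 18.664 < 26.238, λ₁ < 0.
The n=1 mode grows fastest (−λₙ is largest for n=1) → dominates.
Asymptotic: v ~ c₁ sin(πx/0.902) e^{7.574t} (exponential growth at rate −λ₁ ≈ 7.574).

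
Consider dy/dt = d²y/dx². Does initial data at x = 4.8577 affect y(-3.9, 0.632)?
Yes, for any finite x. The heat equation has infinite propagation speed, so all initial data affects all points at any t > 0.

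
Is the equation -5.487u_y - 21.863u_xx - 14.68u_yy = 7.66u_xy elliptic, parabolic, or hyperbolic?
Rewriting in standard form: -21.863u_xx - 7.66u_xy - 14.68u_yy - 5.487u_y = 0. Computing B² - 4AC with A = -21.863, B = -7.66, C = -14.68: discriminant = -1225.11976 (negative). Answer: elliptic.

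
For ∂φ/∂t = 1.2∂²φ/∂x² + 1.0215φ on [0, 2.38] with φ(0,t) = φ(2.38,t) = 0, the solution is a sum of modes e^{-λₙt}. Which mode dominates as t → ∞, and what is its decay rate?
Eigenvalues: λₙ = 1.2n²π²/2.38² - 1.0215.
First three modes:
  n=1: λ₁ = 1.2π²/2.38² - 1.0215 ≈ 1.069
  n=2: λ₂ = 4.8π²/2.38² - 1.0215 ≈ 7.342
  n=3: λ₃ = 10.8π²/2.38² - 1.0215 ≈ 17.796
Since 1.2π²/2.38² ≈ 2.091 > 1.0215, all λₙ > 0.
The n=1 mode decays slowest → dominates as t → ∞.
Asymptotic: φ ~ c₁ sin(πx/2.38) e^{-λ₁t} with decay rate λ₁ ≈ 1.069.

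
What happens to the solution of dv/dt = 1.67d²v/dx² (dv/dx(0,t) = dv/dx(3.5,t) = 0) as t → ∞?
v → constant (steady state). Heat is conserved (no flux at boundaries); solution approaches the spatial average.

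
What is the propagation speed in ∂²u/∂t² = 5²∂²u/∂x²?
Speed = 5. Information travels along characteristics x = x₀ ± 5t.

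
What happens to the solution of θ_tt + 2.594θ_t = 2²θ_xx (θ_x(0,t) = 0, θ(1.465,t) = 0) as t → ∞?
θ → 0. Damping (γ=2.594) dissipates energy; oscillations decay exponentially.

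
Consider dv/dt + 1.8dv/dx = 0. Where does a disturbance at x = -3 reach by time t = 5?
At x = 6. The characteristic carries data from (-3, 0) to (6, 5).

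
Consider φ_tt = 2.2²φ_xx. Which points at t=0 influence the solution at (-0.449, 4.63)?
Domain of dependence: [-10.635, 9.737]. Signals travel at speed 2.2, so data within |x - -0.449| ≤ 2.2·4.63 = 10.186 can reach the point.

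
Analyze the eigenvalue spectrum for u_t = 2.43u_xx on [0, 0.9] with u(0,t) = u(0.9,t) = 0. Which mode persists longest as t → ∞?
Eigenvalues: λₙ = 2.43n²π²/0.9².
First three modes:
  n=1: λ₁ = 2.43π²/0.9² ≈ 29.609
  n=2: λ₂ = 9.72π²/0.9² ≈ 118.435 (4× faster decay)
  n=3: λ₃ = 21.87π²/0.9² ≈ 266.479 (9× faster decay)
As t → ∞, higher modes decay exponentially faster. The n=1 mode dominates: u ~ c₁ sin(πx/0.9) e^{-λ₁t}.
Decay rate: λ₁ = 2.43π²/0.9² ≈ 29.609.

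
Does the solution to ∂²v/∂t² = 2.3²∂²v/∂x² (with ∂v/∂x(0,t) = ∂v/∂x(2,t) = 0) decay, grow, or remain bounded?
v oscillates about a mean that drifts linearly in t (generically unbounded; no decay). There is no damping, so the nonconstant modes persist as standing waves (energy conserved, no decay). But with Neumann conditions at both ends the constant mode has eigenvalue 0: the spatial mean M(t) of v satisfies M'' = 0, so M(t) = M(0) + M'(0)·t. Unless the initial velocity has zero mean (∫v_t(x,0)dx = 0), the solution grows linearly in t (unbounded, though not exponentially); if it does have zero mean, the solution stays bounded and simply oscillates.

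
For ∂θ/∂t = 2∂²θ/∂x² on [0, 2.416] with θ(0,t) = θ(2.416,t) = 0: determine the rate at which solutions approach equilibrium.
Eigenvalues: λₙ = 2n²π²/2.416².
First three modes:
  n=1: λ₁ = 2π²/2.416² ≈ 3.382
  n=2: λ₂ = 8π²/2.416² ≈ 13.527 (4× faster decay)
  n=3: λ₃ = 18π²/2.416² ≈ 30.435 (9× faster decay)
As t → ∞, higher modes decay exponentially faster. The n=1 mode dominates: θ ~ c₁ sin(πx/2.416) e^{-λ₁t}.
Decay rate: λ₁ = 2π²/2.416² ≈ 3.382.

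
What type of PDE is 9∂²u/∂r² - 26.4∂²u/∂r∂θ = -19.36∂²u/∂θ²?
Rewriting in standard form: 9∂²u/∂r² - 26.4∂²u/∂r∂θ + 19.36∂²u/∂θ² = 0. With A = 9, B = -26.4, C = 19.36, the discriminant is 0. This is a parabolic PDE.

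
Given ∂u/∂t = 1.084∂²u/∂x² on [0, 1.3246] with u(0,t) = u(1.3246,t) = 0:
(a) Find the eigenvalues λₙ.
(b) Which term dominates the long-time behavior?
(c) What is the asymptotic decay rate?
Eigenvalues: λₙ = 1.084n²π²/1.3246².
First three modes:
  n=1: λ₁ = 1.084π²/1.3246² ≈ 6.098
  n=2: λ₂ = 4.336π²/1.3246² ≈ 24.39 (4× faster decay)
  n=3: λ₃ = 9.756π²/1.3246² ≈ 54.878 (9× faster decay)
As t → ∞, higher modes decay exponentially faster. The n=1 mode dominates: u ~ c₁ sin(πx/1.3246) e^{-λ₁t}.
Decay rate: λ₁ = 1.084π²/1.3246² ≈ 6.098.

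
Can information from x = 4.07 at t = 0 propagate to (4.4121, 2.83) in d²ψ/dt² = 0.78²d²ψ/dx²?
Yes. The domain of dependence is [2.2047, 6.6195], and 4.07 ∈ [2.2047, 6.6195].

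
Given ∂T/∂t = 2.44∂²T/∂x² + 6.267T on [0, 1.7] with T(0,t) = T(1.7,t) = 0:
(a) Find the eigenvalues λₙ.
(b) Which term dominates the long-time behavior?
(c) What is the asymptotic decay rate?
Eigenvalues: λₙ = 2.44n²π²/1.7² - 6.267.
First three modes:
  n=1: λ₁ = 2.44π²/1.7² - 6.267 ≈ 2.066
  n=2: λ₂ = 9.76π²/1.7² - 6.267 ≈ 27.064
  n=3: λ₃ = 21.96π²/1.7² - 6.267 ≈ 68.728
Since 2.44π²/1.7² ≈ 8.333 > 6.267, all λₙ > 0.
The n=1 mode decays slowest → dominates as t → ∞.
Asymptotic: T ~ c₁ sin(πx/1.7) e^{-λ₁t} with decay rate λ₁ ≈ 2.066.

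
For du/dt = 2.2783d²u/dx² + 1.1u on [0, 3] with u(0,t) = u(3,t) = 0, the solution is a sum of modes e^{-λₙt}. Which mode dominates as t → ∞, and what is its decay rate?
Eigenvalues: λₙ = 2.2783n²π²/3² - 1.1.
First three modes:
  n=1: λ₁ = 2.2783π²/3² - 1.1 ≈ 1.398
  n=2: λ₂ = 9.1132π²/3² - 1.1 ≈ 8.894
  n=3: λ₃ = 20.5047π²/3² - 1.1 ≈ 21.386
Since 2.2783π²/3² ≈ 2.498 > 1.1, all λₙ > 0.
The n=1 mode decays slowest → dominates as t → ∞.
Asymptotic: u ~ c₁ sin(πx/3) e^{-λ₁t} with decay rate λ₁ ≈ 1.398.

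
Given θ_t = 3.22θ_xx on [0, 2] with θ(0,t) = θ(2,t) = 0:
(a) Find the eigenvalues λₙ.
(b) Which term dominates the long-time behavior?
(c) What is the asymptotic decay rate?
Eigenvalues: λₙ = 3.22n²π²/2².
First three modes:
  n=1: λ₁ = 3.22π²/2² ≈ 7.945
  n=2: λ₂ = 12.88π²/2² ≈ 31.78 (4× faster decay)
  n=3: λ₃ = 28.98π²/2² ≈ 71.505 (9× faster decay)
As t → ∞, higher modes decay exponentially faster. The n=1 mode dominates: θ ~ c₁ sin(πx/2) e^{-λ₁t}.
Decay rate: λ₁ = 3.22π²/2² ≈ 7.945.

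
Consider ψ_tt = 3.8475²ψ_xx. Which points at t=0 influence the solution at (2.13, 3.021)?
Domain of dependence: [-9.4932975, 13.7532975]. Signals travel at speed 3.8475, so data within |x - 2.13| ≤ 3.8475·3.021 = 11.6232975 can reach the point.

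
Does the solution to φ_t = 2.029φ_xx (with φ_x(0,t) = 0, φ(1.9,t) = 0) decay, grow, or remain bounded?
φ → 0. Heat escapes through the Dirichlet boundary.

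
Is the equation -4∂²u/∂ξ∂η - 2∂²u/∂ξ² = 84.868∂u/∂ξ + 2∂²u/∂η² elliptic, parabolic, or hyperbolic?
Rewriting in standard form: -2∂²u/∂ξ² - 4∂²u/∂ξ∂η - 2∂²u/∂η² - 84.868∂u/∂ξ = 0. Computing B² - 4AC with A = -2, B = -4, C = -2: discriminant = 0 (zero). Answer: parabolic.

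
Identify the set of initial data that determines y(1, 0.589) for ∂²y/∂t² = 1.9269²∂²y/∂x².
Domain of dependence: [-0.1349441, 2.1349441]. Signals travel at speed 1.9269, so data within |x - 1| ≤ 1.9269·0.589 = 1.1349441 can reach the point.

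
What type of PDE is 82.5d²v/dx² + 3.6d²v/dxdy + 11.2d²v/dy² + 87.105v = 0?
With A = 82.5, B = 3.6, C = 11.2, the discriminant is -3683.04. This is an elliptic PDE.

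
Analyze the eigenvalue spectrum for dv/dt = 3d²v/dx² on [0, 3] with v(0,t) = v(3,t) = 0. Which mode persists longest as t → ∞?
Eigenvalues: λₙ = 3n²π²/3².
First three modes:
  n=1: λ₁ = 3π²/3² ≈ 3.29
  n=2: λ₂ = 12π²/3² ≈ 13.159 (4× faster decay)
  n=3: λ₃ = 27π²/3² ≈ 29.609 (9× faster decay)
As t → ∞, higher modes decay exponentially faster. The n=1 mode dominates: v ~ c₁ sin(πx/3) e^{-λ₁t}.
Decay rate: λ₁ = 3π²/3² ≈ 3.29.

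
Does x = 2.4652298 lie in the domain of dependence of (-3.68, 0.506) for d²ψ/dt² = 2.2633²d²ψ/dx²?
No. The domain of dependence is [-4.8252298, -2.5347702], and 2.4652298 is outside this interval.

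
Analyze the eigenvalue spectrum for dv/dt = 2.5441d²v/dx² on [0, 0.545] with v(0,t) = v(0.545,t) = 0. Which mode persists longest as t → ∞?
Eigenvalues: λₙ = 2.5441n²π²/0.545².
First three modes:
  n=1: λ₁ = 2.5441π²/0.545² ≈ 84.536
  n=2: λ₂ = 10.1764π²/0.545² ≈ 338.143 (4× faster decay)
  n=3: λ₃ = 22.8969π²/0.545² ≈ 760.823 (9× faster decay)
As t → ∞, higher modes decay exponentially faster. The n=1 mode dominates: v ~ c₁ sin(πx/0.545) e^{-λ₁t}.
Decay rate: λ₁ = 2.5441π²/0.545² ≈ 84.536.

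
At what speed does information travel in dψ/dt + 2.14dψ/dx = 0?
Speed = 2.14. Information travels along x - 2.14t = const (rightward).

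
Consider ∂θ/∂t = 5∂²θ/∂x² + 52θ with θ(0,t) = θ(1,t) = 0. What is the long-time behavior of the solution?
As t → ∞, θ grows unboundedly. Reaction dominates diffusion (r=52 > κπ²/L²≈49.35); solution grows exponentially.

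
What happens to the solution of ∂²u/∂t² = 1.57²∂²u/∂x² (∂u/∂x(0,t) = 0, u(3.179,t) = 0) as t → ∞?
u oscillates (no decay). Energy is conserved; the solution oscillates indefinitely as standing waves.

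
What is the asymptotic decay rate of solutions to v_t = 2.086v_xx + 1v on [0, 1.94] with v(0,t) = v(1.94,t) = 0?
Eigenvalues: λₙ = 2.086n²π²/1.94² - 1.
First three modes:
  n=1: λ₁ = 2.086π²/1.94² - 1 ≈ 4.47
  n=2: λ₂ = 8.344π²/1.94² - 1 ≈ 20.881
  n=3: λ₃ = 18.774π²/1.94² - 1 ≈ 48.233
Since 2.086π²/1.94² ≈ 5.47 > 1, all λₙ > 0.
The n=1 mode decays slowest → dominates as t → ∞.
Asymptotic: v ~ c₁ sin(πx/1.94) e^{-λ₁t} with decay rate λ₁ ≈ 4.47.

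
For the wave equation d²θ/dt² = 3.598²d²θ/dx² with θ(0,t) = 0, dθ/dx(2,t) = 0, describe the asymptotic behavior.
θ oscillates (no decay). Energy is conserved; the solution oscillates indefinitely as standing waves.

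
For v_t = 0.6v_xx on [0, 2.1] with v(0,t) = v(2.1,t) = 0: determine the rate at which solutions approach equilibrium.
Eigenvalues: λₙ = 0.6n²π²/2.1².
First three modes:
  n=1: λ₁ = 0.6π²/2.1² ≈ 1.343
  n=2: λ₂ = 2.4π²/2.1² ≈ 5.371 (4× faster decay)
  n=3: λ₃ = 5.4π²/2.1² ≈ 12.085 (9× faster decay)
As t → ∞, higher modes decay exponentially faster. The n=1 mode dominates: v ~ c₁ sin(πx/2.1) e^{-λ₁t}.
Decay rate: λ₁ = 0.6π²/2.1² ≈ 1.343.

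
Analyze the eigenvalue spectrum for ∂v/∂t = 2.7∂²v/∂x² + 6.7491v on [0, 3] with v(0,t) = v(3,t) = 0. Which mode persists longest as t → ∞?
Eigenvalues: λₙ = 2.7n²π²/3² - 6.7491.
First three modes:
  n=1: λ₁ = 2.7π²/3² - 6.7491 ≈ -3.788
  n=2: λ₂ = 10.8π²/3² - 6.7491 ≈ 5.094
  n=3: λ₃ = 24.3π²/3² - 6.7491 ≈ 19.899
Since 2.7π²/3² ≈ 2.961 < 6.7491, λ₁ < 0.
The n=1 mode grows fastest (−λₙ is largest for n=1) → dominates.
Asymptotic: v ~ c₁ sin(πx/3) e^{3.788t} (exponential growth at rate −λ₁ ≈ 3.788).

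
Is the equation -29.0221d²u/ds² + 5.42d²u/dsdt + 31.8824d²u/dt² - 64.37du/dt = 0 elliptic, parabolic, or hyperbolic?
Computing B² - 4AC with A = -29.0221, B = 5.42, C = 31.8824: discriminant = 3730.55320416 (positive). Answer: hyperbolic.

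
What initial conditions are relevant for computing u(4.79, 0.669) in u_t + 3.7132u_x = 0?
A single point: x = 2.3058692. The characteristic through (4.79, 0.669) is x - 3.7132t = const, so x = 4.79 - 3.7132·0.669 = 2.3058692.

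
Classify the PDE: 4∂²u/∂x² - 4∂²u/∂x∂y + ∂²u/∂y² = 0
A = 4, B = -4, C = 1. Discriminant B² - 4AC = 0. Since 0 = 0, parabolic.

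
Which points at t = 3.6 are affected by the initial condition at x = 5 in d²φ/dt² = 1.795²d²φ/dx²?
Domain of influence: [-1.462, 11.462]. Data at x = 5 spreads outward at speed 1.795.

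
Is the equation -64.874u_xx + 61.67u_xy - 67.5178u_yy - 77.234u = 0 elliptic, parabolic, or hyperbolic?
Computing B² - 4AC with A = -64.874, B = 61.67, C = -67.5178: discriminant = -13717.4101288 (negative). Answer: elliptic.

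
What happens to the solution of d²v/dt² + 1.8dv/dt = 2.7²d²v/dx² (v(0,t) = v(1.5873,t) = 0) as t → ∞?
v → 0. Damping (γ=1.8) dissipates energy; oscillations decay exponentially.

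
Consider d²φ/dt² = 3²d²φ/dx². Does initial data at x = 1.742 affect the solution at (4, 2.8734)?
Yes. The domain of dependence is [-4.6202, 12.6202], and 1.742 ∈ [-4.6202, 12.6202].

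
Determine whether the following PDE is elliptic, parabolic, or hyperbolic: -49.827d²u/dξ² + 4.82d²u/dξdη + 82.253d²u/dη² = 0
Coefficients: A = -49.827, B = 4.82, C = 82.253. B² - 4AC = 16416.913324, which is positive, so the equation is hyperbolic.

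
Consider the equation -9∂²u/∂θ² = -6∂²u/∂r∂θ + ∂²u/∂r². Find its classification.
Rewriting in standard form: -∂²u/∂r² + 6∂²u/∂r∂θ - 9∂²u/∂θ² = 0. Parabolic. (A = -1, B = 6, C = -9 gives B² - 4AC = 0.)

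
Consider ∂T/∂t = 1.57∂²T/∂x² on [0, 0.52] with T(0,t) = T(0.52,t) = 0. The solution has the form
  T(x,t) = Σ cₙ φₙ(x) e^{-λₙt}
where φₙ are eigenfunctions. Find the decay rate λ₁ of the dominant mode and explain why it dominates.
Eigenvalues: λₙ = 1.57n²π²/0.52².
First three modes:
  n=1: λ₁ = 1.57π²/0.52² ≈ 57.305
  n=2: λ₂ = 6.28π²/0.52² ≈ 229.22 (4× faster decay)
  n=3: λ₃ = 14.13π²/0.52² ≈ 515.745 (9× faster decay)
As t → ∞, higher modes decay exponentially faster. The n=1 mode dominates: T ~ c₁ sin(πx/0.52) e^{-λ₁t}.
Decay rate: λ₁ = 1.57π²/0.52² ≈ 57.305.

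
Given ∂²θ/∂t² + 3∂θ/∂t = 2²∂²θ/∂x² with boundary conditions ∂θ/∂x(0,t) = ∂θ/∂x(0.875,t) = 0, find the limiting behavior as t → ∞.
θ → constant (steady state). Damping (γ=3) dissipates the nonconstant modes; with Neumann BCs the spatial average obeys M''+γM'=0 and tends to a finite limit.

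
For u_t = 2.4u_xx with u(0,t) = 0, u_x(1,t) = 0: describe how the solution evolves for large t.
u → 0. Heat escapes through the Dirichlet boundary.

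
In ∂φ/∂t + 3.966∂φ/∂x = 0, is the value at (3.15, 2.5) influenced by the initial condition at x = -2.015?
No. Only data at x = -6.765 affects (3.15, 2.5). Advection has one-way propagation along characteristics.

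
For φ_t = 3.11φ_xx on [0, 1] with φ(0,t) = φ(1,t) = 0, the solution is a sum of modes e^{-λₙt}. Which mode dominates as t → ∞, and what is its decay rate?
Eigenvalues: λₙ = 3.11n²π².
First three modes:
  n=1: λ₁ = 3.11π² ≈ 30.694
  n=2: λ₂ = 12.44π² ≈ 122.778 (4× faster decay)
  n=3: λ₃ = 27.99π² ≈ 276.25 (9× faster decay)
As t → ∞, higher modes decay exponentially faster. The n=1 mode dominates: φ ~ c₁ sin(πx) e^{-λ₁t}.
Decay rate: λ₁ = 3.11π² ≈ 30.694.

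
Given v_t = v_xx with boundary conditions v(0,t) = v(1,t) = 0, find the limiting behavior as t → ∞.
v → 0. Heat diffuses out through both boundaries.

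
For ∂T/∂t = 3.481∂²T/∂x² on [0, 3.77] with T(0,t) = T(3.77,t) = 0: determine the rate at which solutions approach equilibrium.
Eigenvalues: λₙ = 3.481n²π²/3.77².
First three modes:
  n=1: λ₁ = 3.481π²/3.77² ≈ 2.417
  n=2: λ₂ = 13.924π²/3.77² ≈ 9.669 (4× faster decay)
  n=3: λ₃ = 31.329π²/3.77² ≈ 21.755 (9× faster decay)
As t → ∞, higher modes decay exponentially faster. The n=1 mode dominates: T ~ c₁ sin(πx/3.77) e^{-λ₁t}.
Decay rate: λ₁ = 3.481π²/3.77² ≈ 2.417.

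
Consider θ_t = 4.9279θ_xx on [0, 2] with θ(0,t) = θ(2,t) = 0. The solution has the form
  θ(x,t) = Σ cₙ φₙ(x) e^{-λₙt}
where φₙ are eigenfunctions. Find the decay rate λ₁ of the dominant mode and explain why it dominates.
Eigenvalues: λₙ = 4.9279n²π²/2².
First three modes:
  n=1: λ₁ = 4.9279π²/2² ≈ 12.159
  n=2: λ₂ = 19.7116π²/2² ≈ 48.636 (4× faster decay)
  n=3: λ₃ = 44.3511π²/2² ≈ 109.432 (9× faster decay)
As t → ∞, higher modes decay exponentially faster. The n=1 mode dominates: θ ~ c₁ sin(πx/2) e^{-λ₁t}.
Decay rate: λ₁ = 4.9279π²/2² ≈ 12.159.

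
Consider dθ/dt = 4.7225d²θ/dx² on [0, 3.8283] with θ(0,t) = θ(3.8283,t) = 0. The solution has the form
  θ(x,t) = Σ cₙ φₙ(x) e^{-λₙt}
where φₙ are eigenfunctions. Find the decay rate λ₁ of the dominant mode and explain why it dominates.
Eigenvalues: λₙ = 4.7225n²π²/3.8283².
First three modes:
  n=1: λ₁ = 4.7225π²/3.8283² ≈ 3.18
  n=2: λ₂ = 18.89π²/3.8283² ≈ 12.721 (4× faster decay)
  n=3: λ₃ = 42.5025π²/3.8283² ≈ 28.622 (9× faster decay)
As t → ∞, higher modes decay exponentially faster. The n=1 mode dominates: θ ~ c₁ sin(πx/3.8283) e^{-λ₁t}.
Decay rate: λ₁ = 4.7225π²/3.8283² ≈ 3.18.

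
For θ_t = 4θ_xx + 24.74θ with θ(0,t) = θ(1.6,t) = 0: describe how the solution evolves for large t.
θ grows unboundedly. Reaction dominates diffusion (r=24.74 > κπ²/L²≈15.42); solution grows exponentially.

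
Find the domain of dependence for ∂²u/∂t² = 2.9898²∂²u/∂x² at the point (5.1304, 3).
Domain of dependence: [-3.839, 14.0998]. Signals travel at speed 2.9898, so data within |x - 5.1304| ≤ 2.9898·3 = 8.9694 can reach the point.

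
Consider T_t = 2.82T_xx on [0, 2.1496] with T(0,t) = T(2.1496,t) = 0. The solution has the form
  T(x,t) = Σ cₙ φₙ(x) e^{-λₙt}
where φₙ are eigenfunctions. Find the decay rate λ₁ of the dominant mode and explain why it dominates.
Eigenvalues: λₙ = 2.82n²π²/2.1496².
First three modes:
  n=1: λ₁ = 2.82π²/2.1496² ≈ 6.023
  n=2: λ₂ = 11.28π²/2.1496² ≈ 24.093 (4× faster decay)
  n=3: λ₃ = 25.38π²/2.1496² ≈ 54.21 (9× faster decay)
As t → ∞, higher modes decay exponentially faster. The n=1 mode dominates: T ~ c₁ sin(πx/2.1496) e^{-λ₁t}.
Decay rate: λ₁ = 2.82π²/2.1496² ≈ 6.023.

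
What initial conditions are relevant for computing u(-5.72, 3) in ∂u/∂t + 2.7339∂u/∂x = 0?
A single point: x = -13.9217. The characteristic through (-5.72, 3) is x - 2.7339t = const, so x = -5.72 - 2.7339·3 = -13.9217.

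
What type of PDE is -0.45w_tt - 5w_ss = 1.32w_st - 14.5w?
Rewriting in standard form: -5w_ss - 1.32w_st - 0.45w_tt + 14.5w = 0. With A = -5, B = -1.32, C = -0.45, the discriminant is -7.2576. This is an elliptic PDE.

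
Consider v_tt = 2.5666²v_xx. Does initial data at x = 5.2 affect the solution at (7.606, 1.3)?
Yes. The domain of dependence is [4.26942, 10.94258], and 5.2 ∈ [4.26942, 10.94258].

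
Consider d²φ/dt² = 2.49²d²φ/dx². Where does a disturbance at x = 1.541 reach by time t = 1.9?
Domain of influence: [-3.19, 6.272]. Data at x = 1.541 spreads outward at speed 2.49.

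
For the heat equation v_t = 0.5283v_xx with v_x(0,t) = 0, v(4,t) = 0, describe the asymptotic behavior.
v → 0. Heat escapes through the Dirichlet boundary.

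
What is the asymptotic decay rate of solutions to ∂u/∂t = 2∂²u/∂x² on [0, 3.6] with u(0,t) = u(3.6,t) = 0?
Eigenvalues: λₙ = 2n²π²/3.6².
First three modes:
  n=1: λ₁ = 2π²/3.6² ≈ 1.523
  n=2: λ₂ = 8π²/3.6² ≈ 6.092 (4× faster decay)
  n=3: λ₃ = 18π²/3.6² ≈ 13.708 (9× faster decay)
As t → ∞, higher modes decay exponentially faster. The n=1 mode dominates: u ~ c₁ sin(πx/3.6) e^{-λ₁t}.
Decay rate: λ₁ = 2π²/3.6² ≈ 1.523.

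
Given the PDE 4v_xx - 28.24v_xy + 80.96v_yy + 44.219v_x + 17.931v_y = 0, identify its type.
The second-order coefficients are A = 4, B = -28.24, C = 80.96. Since B² - 4AC = -497.8624 < 0, this is an elliptic PDE.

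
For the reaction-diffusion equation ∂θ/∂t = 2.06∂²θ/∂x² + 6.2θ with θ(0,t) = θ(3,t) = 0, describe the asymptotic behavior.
θ grows unboundedly. Reaction dominates diffusion (r=6.2 > κπ²/L²≈2.26); solution grows exponentially.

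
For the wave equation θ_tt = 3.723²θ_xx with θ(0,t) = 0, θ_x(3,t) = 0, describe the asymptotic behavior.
θ oscillates (no decay). Energy is conserved; the solution oscillates indefinitely as standing waves.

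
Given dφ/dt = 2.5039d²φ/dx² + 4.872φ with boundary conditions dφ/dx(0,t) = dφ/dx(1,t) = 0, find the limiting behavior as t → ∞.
φ grows unboundedly. With Neumann BCs the constant mode has diffusion eigenvalue 0, so any r > 0 makes it grow like e^(4.872t); solution grows exponentially.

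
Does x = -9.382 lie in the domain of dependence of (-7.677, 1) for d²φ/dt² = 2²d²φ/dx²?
Yes. The domain of dependence is [-9.677, -5.677], and -9.382 ∈ [-9.677, -5.677].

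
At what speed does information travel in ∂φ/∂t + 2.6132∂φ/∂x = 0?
Speed = 2.6132. Information travels along x - 2.6132t = const (rightward).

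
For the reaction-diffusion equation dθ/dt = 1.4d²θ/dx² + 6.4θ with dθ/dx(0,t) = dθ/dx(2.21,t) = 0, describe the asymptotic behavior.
θ grows unboundedly. With Neumann BCs the constant mode has diffusion eigenvalue 0, so any r > 0 makes it grow like e^(6.4t); solution grows exponentially.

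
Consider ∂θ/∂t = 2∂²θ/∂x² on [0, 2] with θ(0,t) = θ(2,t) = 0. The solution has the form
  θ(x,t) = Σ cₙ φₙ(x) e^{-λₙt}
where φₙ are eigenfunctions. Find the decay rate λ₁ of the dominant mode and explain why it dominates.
Eigenvalues: λₙ = 2n²π²/2².
First three modes:
  n=1: λ₁ = 2π²/2² ≈ 4.935
  n=2: λ₂ = 8π²/2² ≈ 19.739 (4× faster decay)
  n=3: λ₃ = 18π²/2² ≈ 44.413 (9× faster decay)
As t → ∞, higher modes decay exponentially faster. The n=1 mode dominates: θ ~ c₁ sin(πx/2) e^{-λ₁t}.
Decay rate: λ₁ = 2π²/2² ≈ 4.935.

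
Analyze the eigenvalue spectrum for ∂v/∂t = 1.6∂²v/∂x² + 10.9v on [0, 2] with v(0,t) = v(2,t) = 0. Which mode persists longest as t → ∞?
Eigenvalues: λₙ = 1.6n²π²/2² - 10.9.
First three modes:
  n=1: λ₁ = 1.6π²/2² - 10.9 ≈ -6.952
  n=2: λ₂ = 6.4π²/2² - 10.9 ≈ 4.891
  n=3: λ₃ = 14.4π²/2² - 10.9 ≈ 24.631
Since 1.6π²/2² ≈ 3.948 < 10.9, λ₁ < 0.
The n=1 mode grows fastest (−λₙ is largest for n=1) → dominates.
Asymptotic: v ~ c₁ sin(πx/2) e^{6.952t} (exponential growth at rate −λ₁ ≈ 6.952).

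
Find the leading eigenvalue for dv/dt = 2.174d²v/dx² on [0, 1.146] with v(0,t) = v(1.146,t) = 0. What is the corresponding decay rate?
Eigenvalues: λₙ = 2.174n²π²/1.146².
First three modes:
  n=1: λ₁ = 2.174π²/1.146² ≈ 16.338
  n=2: λ₂ = 8.696π²/1.146² ≈ 65.351 (4× faster decay)
  n=3: λ₃ = 19.566π²/1.146² ≈ 147.039 (9× faster decay)
As t → ∞, higher modes decay exponentially faster. The n=1 mode dominates: v ~ c₁ sin(πx/1.146) e^{-λ₁t}.
Decay rate: λ₁ = 2.174π²/1.146² ≈ 16.338.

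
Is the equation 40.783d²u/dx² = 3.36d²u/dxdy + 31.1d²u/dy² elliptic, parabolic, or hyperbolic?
Rewriting in standard form: 40.783d²u/dx² - 3.36d²u/dxdy - 31.1d²u/dy² = 0. Computing B² - 4AC with A = 40.783, B = -3.36, C = -31.1: discriminant = 5084.6948 (positive). Answer: hyperbolic.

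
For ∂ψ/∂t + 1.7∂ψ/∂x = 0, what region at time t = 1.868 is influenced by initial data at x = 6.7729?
At x = 9.9485. The characteristic carries data from (6.7729, 0) to (9.9485, 1.868).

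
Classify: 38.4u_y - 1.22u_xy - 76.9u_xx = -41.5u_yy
Rewriting in standard form: -76.9u_xx - 1.22u_xy + 41.5u_yy + 38.4u_y = 0. Hyperbolic (discriminant = 12766.8884).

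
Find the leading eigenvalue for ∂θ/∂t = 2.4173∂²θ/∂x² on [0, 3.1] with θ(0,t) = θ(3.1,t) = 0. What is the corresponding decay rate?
Eigenvalues: λₙ = 2.4173n²π²/3.1².
First three modes:
  n=1: λ₁ = 2.4173π²/3.1² ≈ 2.483
  n=2: λ₂ = 9.6692π²/3.1² ≈ 9.93 (4× faster decay)
  n=3: λ₃ = 21.7557π²/3.1² ≈ 22.343 (9× faster decay)
As t → ∞, higher modes decay exponentially faster. The n=1 mode dominates: θ ~ c₁ sin(πx/3.1) e^{-λ₁t}.
Decay rate: λ₁ = 2.4173π²/3.1² ≈ 2.483.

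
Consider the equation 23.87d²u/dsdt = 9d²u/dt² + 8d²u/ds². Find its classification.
Rewriting in standard form: -8d²u/ds² + 23.87d²u/dsdt - 9d²u/dt² = 0. Hyperbolic. (A = -8, B = 23.87, C = -9 gives B² - 4AC = 281.7769.)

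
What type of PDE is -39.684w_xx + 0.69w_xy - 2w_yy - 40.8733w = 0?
With A = -39.684, B = 0.69, C = -2, the discriminant is -316.9959. This is an elliptic PDE.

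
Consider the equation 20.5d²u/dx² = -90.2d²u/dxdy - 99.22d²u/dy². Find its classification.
Rewriting in standard form: 20.5d²u/dx² + 90.2d²u/dxdy + 99.22d²u/dy² = 0. Parabolic. (A = 20.5, B = 90.2, C = 99.22 gives B² - 4AC = 0.)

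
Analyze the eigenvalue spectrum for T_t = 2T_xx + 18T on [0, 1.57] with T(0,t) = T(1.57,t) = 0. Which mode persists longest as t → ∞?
Eigenvalues: λₙ = 2n²π²/1.57² - 18.
First three modes:
  n=1: λ₁ = 2π²/1.57² - 18 ≈ -9.992
  n=2: λ₂ = 8π²/1.57² - 18 ≈ 14.032
  n=3: λ₃ = 18π²/1.57² - 18 ≈ 54.073
Since 2π²/1.57² ≈ 8.008 < 18, λ₁ < 0.
The n=1 mode grows fastest (−λₙ is largest for n=1) → dominates.
Asymptotic: T ~ c₁ sin(πx/1.57) e^{9.992t} (exponential growth at rate −λ₁ ≈ 9.992).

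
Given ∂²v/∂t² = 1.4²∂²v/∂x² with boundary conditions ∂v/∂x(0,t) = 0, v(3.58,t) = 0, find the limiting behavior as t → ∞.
v oscillates (no decay). Energy is conserved; the solution oscillates indefinitely as standing waves.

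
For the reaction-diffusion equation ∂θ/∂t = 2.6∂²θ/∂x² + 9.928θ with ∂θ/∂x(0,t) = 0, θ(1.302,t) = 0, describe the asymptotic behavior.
θ grows unboundedly. Reaction dominates diffusion (r=9.928 > κπ²/(4L²)≈3.78); solution grows exponentially.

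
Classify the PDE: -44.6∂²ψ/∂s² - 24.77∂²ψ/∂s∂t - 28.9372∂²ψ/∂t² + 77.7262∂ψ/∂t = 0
A = -44.6, B = -24.77, C = -28.9372. Discriminant B² - 4AC = -4548.84358. Since -4548.84358 < 0, elliptic.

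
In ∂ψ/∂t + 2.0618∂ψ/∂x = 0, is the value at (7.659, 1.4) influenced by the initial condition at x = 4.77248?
Yes. The characteristic through (7.659, 1.4) passes through x = 4.77248.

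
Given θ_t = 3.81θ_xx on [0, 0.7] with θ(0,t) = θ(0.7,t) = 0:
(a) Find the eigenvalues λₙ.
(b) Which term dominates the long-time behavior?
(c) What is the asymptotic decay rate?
Eigenvalues: λₙ = 3.81n²π²/0.7².
First three modes:
  n=1: λ₁ = 3.81π²/0.7² ≈ 76.741
  n=2: λ₂ = 15.24π²/0.7² ≈ 306.965 (4× faster decay)
  n=3: λ₃ = 34.29π²/0.7² ≈ 690.671 (9× faster decay)
As t → ∞, higher modes decay exponentially faster. The n=1 mode dominates: θ ~ c₁ sin(πx/0.7) e^{-λ₁t}.
Decay rate: λ₁ = 3.81π²/0.7² ≈ 76.741.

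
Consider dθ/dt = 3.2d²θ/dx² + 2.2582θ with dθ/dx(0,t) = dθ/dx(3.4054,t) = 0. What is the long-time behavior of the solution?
As t → ∞, θ grows unboundedly. With Neumann BCs the constant mode has diffusion eigenvalue 0, so any r > 0 makes it grow like e^(2.2582t); solution grows exponentially.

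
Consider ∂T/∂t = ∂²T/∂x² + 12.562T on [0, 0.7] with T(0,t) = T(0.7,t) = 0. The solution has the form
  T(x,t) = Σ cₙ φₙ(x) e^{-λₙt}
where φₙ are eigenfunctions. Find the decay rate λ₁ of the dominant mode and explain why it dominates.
Eigenvalues: λₙ = n²π²/0.7² - 12.562.
First three modes:
  n=1: λ₁ = π²/0.7² - 12.562 ≈ 7.58
  n=2: λ₂ = 4π²/0.7² - 12.562 ≈ 68.006
  n=3: λ₃ = 9π²/0.7² - 12.562 ≈ 168.716
Since π²/0.7² ≈ 20.142 > 12.562, all λₙ > 0.
The n=1 mode decays slowest → dominates as t → ∞.
Asymptotic: T ~ c₁ sin(πx/0.7) e^{-λ₁t} with decay rate λ₁ ≈ 7.58.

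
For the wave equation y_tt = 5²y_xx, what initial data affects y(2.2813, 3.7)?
Domain of dependence: [-16.2187, 20.7813]. Signals travel at speed 5, so data within |x - 2.2813| ≤ 5·3.7 = 18.5 can reach the point.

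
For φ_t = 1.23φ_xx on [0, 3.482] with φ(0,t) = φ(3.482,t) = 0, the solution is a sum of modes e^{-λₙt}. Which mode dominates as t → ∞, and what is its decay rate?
Eigenvalues: λₙ = 1.23n²π²/3.482².
First three modes:
  n=1: λ₁ = 1.23π²/3.482² ≈ 1.001
  n=2: λ₂ = 4.92π²/3.482² ≈ 4.005 (4× faster decay)
  n=3: λ₃ = 11.07π²/3.482² ≈ 9.011 (9× faster decay)
As t → ∞, higher modes decay exponentially faster. The n=1 mode dominates: φ ~ c₁ sin(πx/3.482) e^{-λ₁t}.
Decay rate: λ₁ = 1.23π²/3.482² ≈ 1.001.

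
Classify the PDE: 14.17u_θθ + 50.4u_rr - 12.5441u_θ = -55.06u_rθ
Rewriting in standard form: 50.4u_rr + 55.06u_rθ + 14.17u_θθ - 12.5441u_θ = 0. A = 50.4, B = 55.06, C = 14.17. Discriminant B² - 4AC = 174.9316. Since 174.9316 > 0, hyperbolic.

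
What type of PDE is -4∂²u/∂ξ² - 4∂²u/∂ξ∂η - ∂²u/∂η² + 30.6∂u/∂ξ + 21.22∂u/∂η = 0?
With A = -4, B = -4, C = -1, the discriminant is 0. This is a parabolic PDE.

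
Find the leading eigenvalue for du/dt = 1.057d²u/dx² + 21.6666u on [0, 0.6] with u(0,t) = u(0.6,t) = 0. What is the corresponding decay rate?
Eigenvalues: λₙ = 1.057n²π²/0.6² - 21.6666.
First three modes:
  n=1: λ₁ = 1.057π²/0.6² - 21.6666 ≈ 7.312
  n=2: λ₂ = 4.228π²/0.6² - 21.6666 ≈ 94.246
  n=3: λ₃ = 9.513π²/0.6² - 21.6666 ≈ 239.138
Since 1.057π²/0.6² ≈ 28.978 > 21.6666, all λₙ > 0.
The n=1 mode decays slowest → dominates as t → ∞.
Asymptotic: u ~ c₁ sin(πx/0.6) e^{-λ₁t} with decay rate λ₁ ≈ 7.312.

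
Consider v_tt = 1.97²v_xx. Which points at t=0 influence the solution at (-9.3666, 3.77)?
Domain of dependence: [-16.7935, -1.9397]. Signals travel at speed 1.97, so data within |x - -9.3666| ≤ 1.97·3.77 = 7.4269 can reach the point.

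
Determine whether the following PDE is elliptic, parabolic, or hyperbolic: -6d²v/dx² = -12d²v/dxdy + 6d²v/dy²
Rewriting in standard form: -6d²v/dx² + 12d²v/dxdy - 6d²v/dy² = 0. Coefficients: A = -6, B = 12, C = -6. B² - 4AC = 0, which is zero, so the equation is parabolic.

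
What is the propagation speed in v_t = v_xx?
Infinite. The heat equation is parabolic, not hyperbolic, so disturbances propagate instantly.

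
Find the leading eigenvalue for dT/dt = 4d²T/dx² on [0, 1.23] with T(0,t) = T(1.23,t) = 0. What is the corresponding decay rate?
Eigenvalues: λₙ = 4n²π²/1.23².
First three modes:
  n=1: λ₁ = 4π²/1.23² ≈ 26.095
  n=2: λ₂ = 16π²/1.23² ≈ 104.378 (4× faster decay)
  n=3: λ₃ = 36π²/1.23² ≈ 234.851 (9× faster decay)
As t → ∞, higher modes decay exponentially faster. The n=1 mode dominates: T ~ c₁ sin(πx/1.23) e^{-λ₁t}.
Decay rate: λ₁ = 4π²/1.23² ≈ 26.095.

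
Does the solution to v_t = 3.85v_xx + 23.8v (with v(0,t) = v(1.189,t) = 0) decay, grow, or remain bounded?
v → 0. Diffusion dominates reaction (r=23.8 < κπ²/L²≈26.88); solution decays.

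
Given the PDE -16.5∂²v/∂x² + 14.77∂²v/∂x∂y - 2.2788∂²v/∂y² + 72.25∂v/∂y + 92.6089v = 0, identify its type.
The second-order coefficients are A = -16.5, B = 14.77, C = -2.2788. Since B² - 4AC = 67.7521 > 0, this is a hyperbolic PDE.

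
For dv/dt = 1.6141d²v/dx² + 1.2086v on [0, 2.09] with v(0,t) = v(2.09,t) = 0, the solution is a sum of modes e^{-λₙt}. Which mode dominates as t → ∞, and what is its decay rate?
Eigenvalues: λₙ = 1.6141n²π²/2.09² - 1.2086.
First three modes:
  n=1: λ₁ = 1.6141π²/2.09² - 1.2086 ≈ 2.438
  n=2: λ₂ = 6.4564π²/2.09² - 1.2086 ≈ 13.379
  n=3: λ₃ = 14.5269π²/2.09² - 1.2086 ≈ 31.615
Since 1.6141π²/2.09² ≈ 3.647 > 1.2086, all λₙ > 0.
The n=1 mode decays slowest → dominates as t → ∞.
Asymptotic: v ~ c₁ sin(πx/2.09) e^{-λ₁t} with decay rate λ₁ ≈ 2.438.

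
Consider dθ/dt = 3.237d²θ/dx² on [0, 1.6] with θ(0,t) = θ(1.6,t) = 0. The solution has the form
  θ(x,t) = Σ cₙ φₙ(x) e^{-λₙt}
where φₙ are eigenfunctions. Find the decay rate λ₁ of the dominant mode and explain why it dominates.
Eigenvalues: λₙ = 3.237n²π²/1.6².
First three modes:
  n=1: λ₁ = 3.237π²/1.6² ≈ 12.48
  n=2: λ₂ = 12.948π²/1.6² ≈ 49.919 (4× faster decay)
  n=3: λ₃ = 29.133π²/1.6² ≈ 112.317 (9× faster decay)
As t → ∞, higher modes decay exponentially faster. The n=1 mode dominates: θ ~ c₁ sin(πx/1.6) e^{-λ₁t}.
Decay rate: λ₁ = 3.237π²/1.6² ≈ 12.48.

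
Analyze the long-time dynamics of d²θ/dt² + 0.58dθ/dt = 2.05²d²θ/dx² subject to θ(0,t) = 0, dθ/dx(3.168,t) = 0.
Long-time behavior: θ → 0. Damping (γ=0.58) dissipates energy; oscillations decay exponentially.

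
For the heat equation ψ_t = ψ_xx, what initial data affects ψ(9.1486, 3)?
The entire real line. The heat equation has infinite propagation speed: any initial disturbance instantly affects all points (though exponentially small far away).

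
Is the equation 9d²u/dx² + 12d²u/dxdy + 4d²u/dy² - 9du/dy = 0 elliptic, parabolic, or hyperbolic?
Computing B² - 4AC with A = 9, B = 12, C = 4: discriminant = 0 (zero). Answer: parabolic.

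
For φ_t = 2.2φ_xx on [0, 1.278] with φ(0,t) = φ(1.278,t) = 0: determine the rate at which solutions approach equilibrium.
Eigenvalues: λₙ = 2.2n²π²/1.278².
First three modes:
  n=1: λ₁ = 2.2π²/1.278² ≈ 13.294
  n=2: λ₂ = 8.8π²/1.278² ≈ 53.177 (4× faster decay)
  n=3: λ₃ = 19.8π²/1.278² ≈ 119.647 (9× faster decay)
As t → ∞, higher modes decay exponentially faster. The n=1 mode dominates: φ ~ c₁ sin(πx/1.278) e^{-λ₁t}.
Decay rate: λ₁ = 2.2π²/1.278² ≈ 13.294.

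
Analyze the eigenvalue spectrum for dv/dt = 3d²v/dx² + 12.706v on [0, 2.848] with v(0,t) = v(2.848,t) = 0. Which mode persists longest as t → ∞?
Eigenvalues: λₙ = 3n²π²/2.848² - 12.706.
First three modes:
  n=1: λ₁ = 3π²/2.848² - 12.706 ≈ -9.056
  n=2: λ₂ = 12π²/2.848² - 12.706 ≈ 1.896
  n=3: λ₃ = 27π²/2.848² - 12.706 ≈ 20.148
Since 3π²/2.848² ≈ 3.65 < 12.706, λ₁ < 0.
The n=1 mode grows fastest (−λₙ is largest for n=1) → dominates.
Asymptotic: v ~ c₁ sin(πx/2.848) e^{9.056t} (exponential growth at rate −λ₁ ≈ 9.056).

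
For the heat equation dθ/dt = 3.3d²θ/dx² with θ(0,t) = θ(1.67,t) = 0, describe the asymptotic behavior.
θ → 0. Heat diffuses out through both boundaries.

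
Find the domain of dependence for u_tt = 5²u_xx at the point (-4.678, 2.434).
Domain of dependence: [-16.848, 7.492]. Signals travel at speed 5, so data within |x - -4.678| ≤ 5·2.434 = 12.17 can reach the point.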